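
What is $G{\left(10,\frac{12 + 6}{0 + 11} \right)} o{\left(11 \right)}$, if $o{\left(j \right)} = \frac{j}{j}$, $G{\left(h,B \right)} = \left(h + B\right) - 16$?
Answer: $- \frac{48}{11} \approx -4.3636$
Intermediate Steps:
$G{\left(h,B \right)} = -16 + B + h$ ($G{\left(h,B \right)} = \left(B + h\right) - 16 = -16 + B + h$)
$o{\left(j \right)} = 1$
$G{\left(10,\frac{12 + 6}{0 + 11} \right)} o{\left(11 \right)} = \left(-16 + \frac{12 + 6}{0 + 11} + 10\right) 1 = \left(-16 + \frac{18}{11} + 10\right) 1 = \left(- \frac{48}{11}\right) 1 = - \frac{48}{11}$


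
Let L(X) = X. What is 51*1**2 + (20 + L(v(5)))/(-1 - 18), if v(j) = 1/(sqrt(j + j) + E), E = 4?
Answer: 2845/57 + sqrt(10)/114 ≈ 49.940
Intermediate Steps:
v(j) = 1/(4 + sqrt(2)*sqrt(j)) (v(j) = 1/(sqrt(j + j) + 4) = 1/(sqrt(2*j) + 4) = 1/(sqrt(2)*sqrt(j) + 4) = 1/(4 + sqrt(2)*sqrt(j)))
51*1**2 + (20 + L(v(5)))/(-1 - 18) = 51*1**2 + (20 + 1/(4 + sqrt(2)*sqrt(5)))/(-1 - 18) = 51*1 + (20 + 1/(4 + sqrt(10)))/(-19) = 51 + (20 + 1/(4 + sqrt(10)))*(-1/19) = 51 + (-20/19 - 1/(19*(4 + sqrt(10)))) = 949/19 - 1/(19*(4 + sqrt(10)))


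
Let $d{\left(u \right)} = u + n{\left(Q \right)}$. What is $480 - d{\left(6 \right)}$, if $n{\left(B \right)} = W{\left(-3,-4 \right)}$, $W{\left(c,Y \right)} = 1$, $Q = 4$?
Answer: $473$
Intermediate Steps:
$n{\left(B \right)} = 1$
$d{\left(u \right)} = 1 + u$ ($d{\left(u \right)} = u + 1 = 1 + u$)
$480 - d{\left(6 \right)} = 480 - \left(1 + 6\right) = 480 - 7 = 473$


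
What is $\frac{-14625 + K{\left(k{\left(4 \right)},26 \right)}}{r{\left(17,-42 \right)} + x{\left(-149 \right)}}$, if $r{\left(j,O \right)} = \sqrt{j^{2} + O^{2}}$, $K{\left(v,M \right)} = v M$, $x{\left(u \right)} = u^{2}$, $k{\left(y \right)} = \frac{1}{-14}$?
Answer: $- \frac{568278997}{862544109} + \frac{25597 \sqrt{2053}}{862544109} \approx -0.6575$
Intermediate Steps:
$k{\left(y \right)} = - \frac{1}{14}$
$K{\left(v,M \right)} = M v$
$r{\left(j,O \right)} = \sqrt{O^{2} + j^{2}}$
$\frac{-14625 + K{\left(k{\left(4 \right)},26 \right)}}{r{\left(17,-42 \right)} + x{\left(-149 \right)}} = \frac{-14625 + 26 \left(- \frac{1}{14}\right)}{\sqrt{\left(-42\right)^{2} + 17^{2}} + \left(-149\right)^{2}} = \frac{-14625 - \frac{13}{7}}{\sqrt{1764 + 289} + 22201} = - \frac{102388}{7 \left(\sqrt{2053} + 22201\right)} = - \frac{102388}{7 \left(22201 + \sqrt{2053}\right)}$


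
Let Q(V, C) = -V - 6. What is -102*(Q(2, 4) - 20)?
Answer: 2856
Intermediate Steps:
Q(V, C) = -6 - V
-102*(Q(2, 4) - 20) = -102*((-6 - 1*2) - 20) = -102*((-6 - 2) - 20) = -102*(-8 - 20) = -102*(-28) = 2856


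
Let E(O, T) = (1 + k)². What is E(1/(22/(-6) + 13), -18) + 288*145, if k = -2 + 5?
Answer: 41776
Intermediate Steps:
k = 3
E(O, T) = 16 (E(O, T) = (1 + 3)² = 4² = 16)
E(1/(22/(-6) + 13), -18) + 288*145 = 16 + 288*145 = 16 + 41760 = 41776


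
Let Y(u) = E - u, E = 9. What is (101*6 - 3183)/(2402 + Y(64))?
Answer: -2577/2347 ≈ -1.0980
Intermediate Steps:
Y(u) = 9 - u
(101*6 - 3183)/(2402 + Y(64)) = (101*6 - 3183)/(2402 + (9 - 1*64)) = (606 - 3183)/(2402 + (9 - 64)) = -2577/(2402 - 55) = -2577/2347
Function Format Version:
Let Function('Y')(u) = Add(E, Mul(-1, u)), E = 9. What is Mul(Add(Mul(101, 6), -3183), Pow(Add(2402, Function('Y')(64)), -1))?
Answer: Rational(-2577, 2347) ≈ -1.0980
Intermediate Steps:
Function('Y')(u) = Add(9, Mul(-1, u))
Mul(Add(Mul(101, 6), -3183), Pow(Add(2402, Function('Y')(64)), -1)) = Mul(Add(Mul(101, 6), -3183), Pow(Add(2402, Add(9, Mul(-1, 64))), -1)) = Mul(Add(606, -3183), Pow(Add(2402, Add(9, -64)), -1)) = Mul(-2577, Pow(Add(2402, -55), -1)) = Mul(-2577, Pow(2347, -1)) = Mul(-2577, Rational(1, 2347)) = Rational(-2577, 2347)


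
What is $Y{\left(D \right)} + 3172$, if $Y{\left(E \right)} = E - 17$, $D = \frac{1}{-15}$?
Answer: $\frac{47324}{15} \approx 3154.9$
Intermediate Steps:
$D = - \frac{1}{15} \approx -0.066667$
$Y{\left(E \right)} = -17 + E$
$Y{\left(D \right)} + 3172 = \left(-17 - \frac{1}{15}\right) + 3172 = - \frac{256}{15} + 3172 = \frac{47324}{15}$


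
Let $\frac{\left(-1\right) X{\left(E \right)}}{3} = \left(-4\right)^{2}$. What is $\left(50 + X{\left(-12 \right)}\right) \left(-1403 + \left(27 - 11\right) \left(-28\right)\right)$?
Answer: $-3702$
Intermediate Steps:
$X{\left(E \right)} = -48$ ($X{\left(E \right)} = - 3 \left(-4\right)^{2} = \left(-3\right) 16 = -48$)
$\left(50 + X{\left(-12 \right)}\right) \left(-1403 + \left(27 - 11\right) \left(-28\right)\right) = \left(50 - 48\right) \left(-1403 + \left(27 - 11\right) \left(-28\right)\right) = 2 \left(-1403 + 16 \left(-28\right)\right) = 2 \left(-1403 - 448\right) = 2 \left(-1851\right) = -3702$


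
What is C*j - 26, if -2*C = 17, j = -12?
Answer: 76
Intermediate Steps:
C = -17/2 (C = -½*17 = -17/2 ≈ -8.5000)
C*j - 26 = -17/2*(-12) - 26 = 102 - 26 = 76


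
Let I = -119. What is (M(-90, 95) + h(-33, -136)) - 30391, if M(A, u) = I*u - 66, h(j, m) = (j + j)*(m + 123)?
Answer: -40904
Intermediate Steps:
h(j, m) = 2*j*(123 + m) (h(j, m) = (2*j)*(123 + m) = 2*j*(123 + m))
M(A, u) = -66 - 119*u (M(A, u) = -119*u - 66 = -66 - 119*u)
(M(-90, 95) + h(-33, -136)) - 30391 = ((-66 - 119*95) + 2*(-33)*(123 - 136)) - 30391 = ((-66 - 11305) + 2*(-33)*(-13)) - 30391 = (-11371 + 858) - 30391 = -10513 - 30391 = -40904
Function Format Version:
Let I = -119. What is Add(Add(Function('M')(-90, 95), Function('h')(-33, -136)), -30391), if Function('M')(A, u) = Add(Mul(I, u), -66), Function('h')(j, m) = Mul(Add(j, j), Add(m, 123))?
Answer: -40904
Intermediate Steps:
Function('h')(j, m) = Mul(2, j, Add(123, m)) (Function('h')(j, m) = Mul(Mul(2, j), Add(123, m)) = Mul(2, j, Add(123, m)))
Function('M')(A, u) = Add(-66, Mul(-119, u)) (Function('M')(A, u) = Add(Mul(-119, u), -66) = Add(-66, Mul(-119, u)))
Add(Add(Function('M')(-90, 95), Function('h')(-33, -136)), -30391) = Add(Add(Add(-66, Mul(-119, 95)), Mul(2, -33, Add(123, -136))), -30391) = Add(Add(Add(-66, -11305), Mul(2, -33, -13)), -30391) = Add(Add(-11371, 858), -30391) = Add(-10513, -30391) = -40904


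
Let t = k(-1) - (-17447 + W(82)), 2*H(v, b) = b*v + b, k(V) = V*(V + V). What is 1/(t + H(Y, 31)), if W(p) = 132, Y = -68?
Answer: 2/32557 ≈ 6.1431e-5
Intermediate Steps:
k(V) = 2*V² (k(V) = V*(2*V) = 2*V²)
H(v, b) = b/2 + b*v/2 (H(v, b) = (b*v + b)/2 = (b + b*v)/2 = b/2 + b*v/2)
t = 17317 (t = 2*(-1)² - (-17447 + 132) = 2*1 - 1*(-17315) = 2 + 17315 = 17317)
1/(t + H(Y, 31)) = 1/(17317 + (½)*31*(1 - 68)) = 1/(17317 + (½)*31*(-67)) = 1/(17317 - 2077/2) = 1/(32557/2) = 2/32557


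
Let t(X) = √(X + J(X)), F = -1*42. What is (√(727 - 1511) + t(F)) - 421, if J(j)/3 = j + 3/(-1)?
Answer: -421 + 28*I + I*√177 ≈ -421.0 + 41.304*I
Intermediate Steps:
F = -42
J(j) = -9 + 3*j (J(j) = 3*(j + 3/(-1)) = 3*(j + 3*(-1)) = 3*(j - 3) = 3*(-3 + j) = -9 + 3*j)
t(X) = √(-9 + 4*X) (t(X) = √(X + (-9 + 3*X)) = √(-9 + 4*X))
(√(727 - 1511) + t(F)) - 421 = (√(727 - 1511) + √(-9 + 4*(-42))) - 421 = (√(-784) + √(-9 - 168)) - 421 = (28*I + √(-177)) - 421 = (28*I + I*√177) - 421 = -421 + 28*I + I*√177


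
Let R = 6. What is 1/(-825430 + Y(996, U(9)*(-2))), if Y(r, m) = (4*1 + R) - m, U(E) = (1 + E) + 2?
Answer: -1/825396 ≈ -1.2115e-6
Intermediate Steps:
U(E) = 3 + E
Y(r, m) = 10 - m (Y(r, m) = (4*1 + 6) - m = (4 + 6) - m = 10 - m)
1/(-825430 + Y(996, U(9)*(-2))) = 1/(-825430 + (10 - (3 + 9)*(-2))) = 1/(-825430 + (10 - 12*(-2))) = 1/(-825430 + (10 - 1*(-24))) = 1/(-825430 + (10 + 24)) = 1/(-825430 + 34) = 1/(-825396) = -1/825396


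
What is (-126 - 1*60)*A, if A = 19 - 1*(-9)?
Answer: -5208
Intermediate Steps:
A = 28 (A = 19 + 9 = 28)
(-126 - 1*60)*A = (-126 - 1*60)*28 = (-126 - 60)*28 = -186*28 = -5208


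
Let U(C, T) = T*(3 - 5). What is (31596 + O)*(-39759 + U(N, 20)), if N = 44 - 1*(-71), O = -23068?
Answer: -339405872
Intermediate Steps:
N = 115 (N = 44 + 71 = 115)
U(C, T) = -2*T (U(C, T) = T*(-2) = -2*T)
(31596 + O)*(-39759 + U(N, 20)) = (31596 - 23068)*(-39759 - 2*20) = 8528*(-39759 - 40) = 8528*(-39799) = -339405872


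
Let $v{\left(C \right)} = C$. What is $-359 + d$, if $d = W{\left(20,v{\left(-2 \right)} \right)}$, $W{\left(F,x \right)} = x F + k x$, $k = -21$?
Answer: $-357$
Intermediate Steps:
$W{\left(F,x \right)} = - 21 x + F x$ ($W{\left(F,x \right)} = x F - 21 x = F x - 21 x = - 21 x + F x$)
$d = 2$ ($d = - 2 \left(-21 + 20\right) = \left(-2\right) \left(-1\right) = 2$)
$-359 + d = -359 + 2 = -357$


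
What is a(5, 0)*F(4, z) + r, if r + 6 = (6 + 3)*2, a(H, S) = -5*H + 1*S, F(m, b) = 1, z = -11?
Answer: -13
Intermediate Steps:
a(H, S) = S - 5*H (a(H, S) = -5*H + S = S - 5*H)
r = 12 (r = -6 + (6 + 3)*2 = -6 + 9*2 = -6 + 18 = 12)
a(5, 0)*F(4, z) + r = (0 - 5*5)*1 + 12 = (0 - 25)*1 + 12 = -25*1 + 12 = -25 + 12 = -13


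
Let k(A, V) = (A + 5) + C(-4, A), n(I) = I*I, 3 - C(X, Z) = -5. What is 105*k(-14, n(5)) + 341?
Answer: 236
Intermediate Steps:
C(X, Z) = 8 (C(X, Z) = 3 - 1*(-5) = 3 + 5 = 8)
n(I) = I**2
k(A, V) = 13 + A (k(A, V) = (A + 5) + 8 = (5 + A) + 8 = 13 + A)
105*k(-14, n(5)) + 341 = 105*(13 - 14) + 341 = 105*(-1) + 341 = -105 + 341 = 236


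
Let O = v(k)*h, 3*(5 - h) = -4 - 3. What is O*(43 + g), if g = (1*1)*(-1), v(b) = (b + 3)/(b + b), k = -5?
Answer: 308/5 ≈ 61.600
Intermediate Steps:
h = 22/3 (h = 5 - (-4 - 3)/3 = 5 - ⅓*(-7) = 5 + 7/3 = 22/3 ≈ 7.3333)
v(b) = (3 + b)/(2*b) (v(b) = (3 + b)/((2*b)) = (3 + b)*(1/(2*b)) = (3 + b)/(2*b))
g = -1 (g = 1*(-1) = -1)
O = 22/15 (O = ((½)*(3 - 5)/(-5))*(22/3) = ((½)*(-⅕)*(-2))*(22/3) = (⅕)*(22/3) = 22/15 ≈ 1.4667)
O*(43 + g) = 22*(43 - 1)/15 = (22/15)*42 = 308/5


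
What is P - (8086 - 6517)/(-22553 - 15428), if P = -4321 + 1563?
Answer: -104750029/37981 ≈ -2758.0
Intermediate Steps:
P = -2758
P - (8086 - 6517)/(-22553 - 15428) = -2758 - (8086 - 6517)/(-22553 - 15428) = -2758 - 1569/(-37981) = -2758 - 1569*(-1)/37981 = -2758 - 1*(-1569/37981) = -2758 + 1569/37981 = -104750029/37981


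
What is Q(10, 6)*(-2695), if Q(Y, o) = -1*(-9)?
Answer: -24255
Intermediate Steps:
Q(Y, o) = 9
Q(10, 6)*(-2695) = 9*(-2695) = -24255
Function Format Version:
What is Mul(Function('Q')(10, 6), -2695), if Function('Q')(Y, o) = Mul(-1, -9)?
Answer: -24255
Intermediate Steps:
Function('Q')(Y, o) = 9
Mul(Function('Q')(10, 6), -2695) = Mul(9, -2695) = -24255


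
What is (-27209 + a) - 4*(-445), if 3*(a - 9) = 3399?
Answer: -24287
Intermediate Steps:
a = 1142 (a = 9 + (⅓)*3399 = 9 + 1133 = 1142)
(-27209 + a) - 4*(-445) = (-27209 + 1142) - 4*(-445) = -26067 + 1780 = -24287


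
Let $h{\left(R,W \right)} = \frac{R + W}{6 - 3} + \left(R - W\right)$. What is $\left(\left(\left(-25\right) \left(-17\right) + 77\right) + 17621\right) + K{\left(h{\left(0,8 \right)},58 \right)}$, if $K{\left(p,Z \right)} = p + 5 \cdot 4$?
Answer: $\frac{54413}{3} \approx 18138.0$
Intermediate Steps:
$h{\left(R,W \right)} = - \frac{2 W}{3} + \frac{4 R}{3}$ ($h{\left(R,W \right)} = \frac{R + W}{3} + \left(R - W\right) = \left(R + W\right) \frac{1}{3} + \left(R - W\right) = \left(\frac{R}{3} + \frac{W}{3}\right) + \left(R - W\right) = - \frac{2 W}{3} + \frac{4 R}{3}$)
$K{\left(p,Z \right)} = 20 + p$ ($K{\left(p,Z \right)} = p + 20 = 20 + p$)
$\left(\left(\left(-25\right) \left(-17\right) + 77\right) + 17621\right) + K{\left(h{\left(0,8 \right)},58 \right)} = \left(\left(\left(-25\right) \left(-17\right) + 77\right) + 17621\right) + \left(20 + \left(\left(- \frac{2}{3}\right) 8 + \frac{4}{3} \cdot 0\right)\right) = \left(\left(425 + 77\right) + 17621\right) + \left(20 + \left(- \frac{16}{3} + 0\right)\right) = \left(502 + 17621\right) + \left(20 - \frac{16}{3}\right) = 18123 + \frac{44}{3} = \frac{54413}{3}$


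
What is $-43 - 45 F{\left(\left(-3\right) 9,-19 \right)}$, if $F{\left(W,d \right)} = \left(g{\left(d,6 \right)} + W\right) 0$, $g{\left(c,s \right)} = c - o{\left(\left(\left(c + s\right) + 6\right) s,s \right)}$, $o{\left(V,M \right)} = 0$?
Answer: $-43$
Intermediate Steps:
$g{\left(c,s \right)} = c$ ($g{\left(c,s \right)} = c - 0 = c + 0 = c$)
$F{\left(W,d \right)} = 0$ ($F{\left(W,d \right)} = \left(d + W\right) 0 = \left(W + d\right) 0 = 0$)
$-43 - 45 F{\left(\left(-3\right) 9,-19 \right)} = -43 - 0 = -43 + 0 = -43$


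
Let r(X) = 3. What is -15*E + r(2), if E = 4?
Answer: -57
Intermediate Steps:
-15*E + r(2) = -15*4 + 3 = -60 + 3 = -57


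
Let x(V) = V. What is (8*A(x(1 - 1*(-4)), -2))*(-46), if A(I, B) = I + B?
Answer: -1104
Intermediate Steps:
A(I, B) = B + I
(8*A(x(1 - 1*(-4)), -2))*(-46) = (8*(-2 + (1 - 1*(-4))))*(-46) = (8*(-2 + (1 + 4)))*(-46) = (8*(-2 + 5))*(-46) = (8*3)*(-46) = 24*(-46) = -1104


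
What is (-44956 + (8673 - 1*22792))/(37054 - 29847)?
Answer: -59075/7207 ≈ -8.1969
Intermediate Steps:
(-44956 + (8673 - 1*22792))/(37054 - 29847) = (-44956 + (8673 - 22792))/7207 = (-44956 - 14119)*(1/7207) = -59075*1/7207 = -59075/7207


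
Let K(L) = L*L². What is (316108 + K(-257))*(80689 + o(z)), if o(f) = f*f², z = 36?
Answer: -2121374772325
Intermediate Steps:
K(L) = L³
o(f) = f³
(316108 + K(-257))*(80689 + o(z)) = (316108 + (-257)³)*(80689 + 36³) = (316108 - 16974593)*(80689 + 46656) = -16658485*127345 = -2121374772325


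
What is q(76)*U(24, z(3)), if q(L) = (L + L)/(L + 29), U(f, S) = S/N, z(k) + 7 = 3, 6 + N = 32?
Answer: -304/1365 ≈ -0.22271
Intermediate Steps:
N = 26 (N = -6 + 32 = 26)
z(k) = -4 (z(k) = -7 + 3 = -4)
U(f, S) = S/26
q(L) = 2*L/(29 + L) (q(L) = (2*L)/(29 + L) = 2*L/(29 + L))
q(76)*U(24, z(3)) = (2*76/(29 + 76))*((1/26)*(-4)) = (2*76/105)*(-2/13) = (2*76*(1/105))*(-2/13) = (152/105)*(-2/13) = -304/1365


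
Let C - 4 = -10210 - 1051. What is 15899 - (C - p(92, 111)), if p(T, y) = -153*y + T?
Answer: 10265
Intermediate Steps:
C = -11257 (C = 4 + (-10210 - 1051) = 4 - 11261 = -11257)
p(T, y) = T - 153*y
15899 - (C - p(92, 111)) = 15899 - (-11257 - (92 - 153*111)) = 15899 - (-11257 - (92 - 16983)) = 15899 - (-11257 - 1*(-16891)) = 15899 - (-11257 + 16891) = 15899 - 1*5634 = 15899 - 5634 = 10265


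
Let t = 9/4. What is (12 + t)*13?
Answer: 741/4 ≈ 185.25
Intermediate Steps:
t = 9/4 (t = 9*(¼) = 9/4 ≈ 2.2500)
(12 + t)*13 = (12 + 9/4)*13 = (57/4)*13 = 741/4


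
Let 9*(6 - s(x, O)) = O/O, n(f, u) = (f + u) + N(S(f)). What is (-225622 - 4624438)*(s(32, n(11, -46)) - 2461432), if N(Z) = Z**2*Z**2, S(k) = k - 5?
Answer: 107442578920100/9 ≈ 1.1938e+13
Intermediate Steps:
S(k) = -5 + k
N(Z) = Z**4
n(f, u) = f + u + (-5 + f)**4 (n(f, u) = (f + u) + (-5 + f)**4 = f + u + (-5 + f)**4)
s(x, O) = 53/9 (s(x, O) = 6 - O/(9*O) = 6 - 1/9*1 = 6 - 1/9 = 53/9)
(-225622 - 4624438)*(s(32, n(11, -46)) - 2461432) = (-225622 - 4624438)*(53/9 - 2461432) = -4850060*(-22152835/9) = 107442578920100/9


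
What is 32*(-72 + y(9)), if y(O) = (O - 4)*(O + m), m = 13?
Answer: 1216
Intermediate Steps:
y(O) = (-4 + O)*(13 + O) (y(O) = (O - 4)*(O + 13) = (-4 + O)*(13 + O))
32*(-72 + y(9)) = 32*(-72 + (-52 + 9² + 9*9)) = 32*(-72 + (-52 + 81 + 81)) = 32*(-72 + 110) = 32*38 = 1216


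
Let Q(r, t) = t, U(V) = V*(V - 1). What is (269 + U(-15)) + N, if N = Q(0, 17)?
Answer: 526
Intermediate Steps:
U(V) = V*(-1 + V)
N = 17
(269 + U(-15)) + N = (269 - 15*(-1 - 15)) + 17 = (269 - 15*(-16)) + 17 = (269 + 240) + 17 = 509 + 17 = 526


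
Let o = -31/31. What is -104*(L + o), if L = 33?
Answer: -3328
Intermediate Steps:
o = -1 (o = -31*1/31 = -1)
-104*(L + o) = -104*(33 - 1) = -104*32 = -3328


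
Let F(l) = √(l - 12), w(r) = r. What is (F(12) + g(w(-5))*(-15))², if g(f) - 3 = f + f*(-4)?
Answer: 72900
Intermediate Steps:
F(l) = √(-12 + l)
g(f) = 3 - 3*f (g(f) = 3 + (f + f*(-4)) = 3 + (f - 4*f) = 3 - 3*f)
(F(12) + g(w(-5))*(-15))² = (√(-12 + 12) + (3 - 3*(-5))*(-15))² = (√0 + (3 + 15)*(-15))² = (0 + 18*(-15))² = (0 - 270)² = (-270)² = 72900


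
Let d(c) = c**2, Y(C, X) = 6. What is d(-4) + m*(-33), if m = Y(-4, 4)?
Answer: -182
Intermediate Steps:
m = 6
d(-4) + m*(-33) = (-4)**2 + 6*(-33) = 16 - 198 = -182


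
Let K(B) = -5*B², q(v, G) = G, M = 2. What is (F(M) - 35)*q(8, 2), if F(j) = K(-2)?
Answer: -110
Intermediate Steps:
F(j) = -20 (F(j) = -5*(-2)² = -5*4 = -20)
(F(M) - 35)*q(8, 2) = (-20 - 35)*2 = -55*2 = -110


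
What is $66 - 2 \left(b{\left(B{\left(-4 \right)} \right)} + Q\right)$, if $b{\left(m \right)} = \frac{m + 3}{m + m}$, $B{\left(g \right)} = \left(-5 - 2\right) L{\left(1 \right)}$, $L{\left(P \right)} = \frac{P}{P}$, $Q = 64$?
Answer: $- \frac{438}{7} \approx -62.571$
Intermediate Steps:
$L{\left(P \right)} = 1$
$B{\left(g \right)} = -7$ ($B{\left(g \right)} = \left(-5 - 2\right) 1 = \left(-7\right) 1 = -7$)
$b{\left(m \right)} = \frac{3 + m}{2 m}$
$66 - 2 \left(b{\left(B{\left(-4 \right)} \right)} + Q\right) = 66 - 2 \left(\frac{3 - 7}{2 \left(-7\right)} + 64\right) = 66 - 2 \left(\frac{1}{2} \left(- \frac{1}{7}\right) \left(-4\right) + 64\right) = 66 - 2 \left(\frac{2}{7} + 64\right) = 66 - \frac{900}{7} = - \frac{438}{7}$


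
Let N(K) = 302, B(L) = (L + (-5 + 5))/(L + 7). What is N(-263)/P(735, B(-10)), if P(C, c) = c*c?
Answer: 1359/50 ≈ 27.180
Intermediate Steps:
B(L) = L/(7 + L) (B(L) = (L + 0)/(7 + L) = L/(7 + L))
P(C, c) = c**2
N(-263)/P(735, B(-10)) = 302/((-10/(7 - 10))**2) = 302/((-10/(-3))**2) = 302/((-10*(-1/3))**2) = 302/((10/3)**2) = 302/(100/9) = 302*(9/100) = 1359/50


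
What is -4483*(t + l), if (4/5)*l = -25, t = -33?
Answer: 1152131/4 ≈ 2.8803e+5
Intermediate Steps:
l = -125/4 (l = (5/4)*(-25) = -125/4 ≈ -31.250)
-4483*(t + l) = -4483*(-33 - 125/4) = -4483*(-257/4) = 1152131/4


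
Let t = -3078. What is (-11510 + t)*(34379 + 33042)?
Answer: -983537548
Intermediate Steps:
(-11510 + t)*(34379 + 33042) = (-11510 - 3078)*(34379 + 33042) = -14588*67421 = -983537548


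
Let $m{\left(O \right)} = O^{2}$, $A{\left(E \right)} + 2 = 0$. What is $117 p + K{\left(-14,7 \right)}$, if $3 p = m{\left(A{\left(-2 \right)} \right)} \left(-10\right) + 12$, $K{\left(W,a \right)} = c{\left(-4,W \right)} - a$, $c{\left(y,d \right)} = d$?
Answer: $-1113$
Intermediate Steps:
$A{\left(E \right)} = -2$ ($A{\left(E \right)} = -2 + 0 = -2$)
$K{\left(W,a \right)} = W - a$
$p = - \frac{28}{3}$ ($p = \frac{\left(-2\right)^{2} \left(-10\right) + 12}{3} = \frac{4 \left(-10\right) + 12}{3} = \frac{-40 + 12}{3} = \frac{1}{3} \left(-28\right) = - \frac{28}{3} \approx -9.3333$)
$117 p + K{\left(-14,7 \right)} = 117 \left(- \frac{28}{3}\right) - 21 = -1092 - 21 = -1113$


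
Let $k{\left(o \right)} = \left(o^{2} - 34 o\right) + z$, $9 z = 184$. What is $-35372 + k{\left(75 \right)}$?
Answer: $- \frac{290489}{9} \approx -32277.0$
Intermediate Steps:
$z = \frac{184}{9}$ ($z = \frac{1}{9} \cdot 184 = \frac{184}{9} \approx 20.444$)
$k{\left(o \right)} = \frac{184}{9} + o^{2} - 34 o$ ($k{\left(o \right)} = \left(o^{2} - 34 o\right) + \frac{184}{9} = \frac{184}{9} + o^{2} - 34 o$)
$-35372 + k{\left(75 \right)} = -35372 + \left(\frac{184}{9} + 75^{2} - 2550\right) = -35372 + \left(\frac{184}{9} + 5625 - 2550\right) = -35372 + \frac{27859}{9} = - \frac{290489}{9}$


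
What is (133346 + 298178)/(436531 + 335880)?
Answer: 431524/772411 ≈ 0.55867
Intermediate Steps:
(133346 + 298178)/(436531 + 335880) = 431524/772411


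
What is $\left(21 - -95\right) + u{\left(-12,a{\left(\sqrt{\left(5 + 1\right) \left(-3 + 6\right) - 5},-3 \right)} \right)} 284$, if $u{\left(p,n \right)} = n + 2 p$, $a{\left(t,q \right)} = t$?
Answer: $-6700 + 284 \sqrt{13} \approx -5676.0$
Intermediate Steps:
$\left(21 - -95\right) + u{\left(-12,a{\left(\sqrt{\left(5 + 1\right) \left(-3 + 6\right) - 5},-3 \right)} \right)} 284 = \left(21 - -95\right) + \left(\sqrt{\left(5 + 1\right) \left(-3 + 6\right) - 5} + 2 \left(-12\right)\right) 284 = \left(21 + 95\right) + \left(\sqrt{6 \cdot 3 - 5} - 24\right) 284 = 116 + \left(\sqrt{18 - 5} - 24\right) 284 = 116 + \left(\sqrt{13} - 24\right) 284 = 116 + \left(-24 + \sqrt{13}\right) 284 = 116 - \left(6816 - 284 \sqrt{13}\right) = -6700 + 284 \sqrt{13}$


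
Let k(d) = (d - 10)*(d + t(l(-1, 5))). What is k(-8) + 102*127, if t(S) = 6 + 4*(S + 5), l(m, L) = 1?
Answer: 12558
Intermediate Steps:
t(S) = 26 + 4*S (t(S) = 6 + 4*(5 + S) = 6 + (20 + 4*S) = 26 + 4*S)
k(d) = (-10 + d)*(30 + d) (k(d) = (d - 10)*(d + (26 + 4*1)) = (-10 + d)*(d + (26 + 4)) = (-10 + d)*(d + 30) = (-10 + d)*(30 + d))
k(-8) + 102*127 = (-300 + (-8)**2 + 20*(-8)) + 102*127 = (-300 + 64 - 160) + 12954 = -396 + 12954 = 12558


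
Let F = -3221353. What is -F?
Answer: 3221353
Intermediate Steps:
-F = -1*(-3221353) = 3221353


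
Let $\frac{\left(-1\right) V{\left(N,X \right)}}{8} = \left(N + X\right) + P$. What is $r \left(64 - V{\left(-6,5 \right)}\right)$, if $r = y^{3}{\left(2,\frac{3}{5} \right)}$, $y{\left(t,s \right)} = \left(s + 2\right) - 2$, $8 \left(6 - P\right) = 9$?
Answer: $\frac{513}{25} \approx 20.52$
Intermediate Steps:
$P = \frac{39}{8}$ ($P = 6 - \frac{9}{8} = \frac{39}{8} \approx 4.875$)
$V{\left(N,X \right)} = -39 - 8 N - 8 X$ ($V{\left(N,X \right)} = - 8 \left(\left(N + X\right) + \frac{39}{8}\right) = - 8 \left(\frac{39}{8} + N + X\right) = -39 - 8 N - 8 X$)
$y{\left(t,s \right)} = s$ ($y{\left(t,s \right)} = \left(2 + s\right) - 2 = s$)
$r = \frac{27}{125}$ ($r = \left(\frac{3}{5}\right)^{3} = \frac{27}{125} \approx 0.216$)
$r \left(64 - V{\left(-6,5 \right)}\right) = \frac{27 \left(64 - \left(-39 - -48 - 40\right)\right)}{125} = \frac{27 \left(64 - \left(-39 + 48 - 40\right)\right)}{125} = \frac{27 \left(64 - -31\right)}{125} = \frac{27 \left(64 + 31\right)}{125} = \frac{27}{125} \cdot 95 = \frac{513}{25}$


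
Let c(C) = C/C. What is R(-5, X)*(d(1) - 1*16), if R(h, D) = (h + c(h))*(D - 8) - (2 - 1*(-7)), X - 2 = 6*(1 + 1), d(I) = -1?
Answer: 561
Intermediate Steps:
c(C) = 1
X = 14 (X = 2 + 6*(1 + 1) = 2 + 6*2 = 2 + 12 = 14)
R(h, D) = -9 + (1 + h)*(-8 + D) (R(h, D) = (h + 1)*(D - 8) - (2 - 1*(-7)) = (1 + h)*(-8 + D) - (2 + 7) = (1 + h)*(-8 + D) - 1*9 = (1 + h)*(-8 + D) - 9 = -9 + (1 + h)*(-8 + D))
R(-5, X)*(d(1) - 1*16) = (-17 + 14 - 8*(-5) + 14*(-5))*(-1 - 1*16) = (-17 + 14 + 40 - 70)*(-1 - 16) = -33*(-17) = 561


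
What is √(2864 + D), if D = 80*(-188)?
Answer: 4*I*√761 ≈ 110.34*I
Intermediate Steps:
D = -15040
√(2864 + D) = √(2864 - 15040) = √(-12176) = 4*I*√761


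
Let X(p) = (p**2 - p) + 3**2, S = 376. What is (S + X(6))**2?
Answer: 172225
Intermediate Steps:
X(p) = 9 + p**2 - p (X(p) = (p**2 - p) + 9 = 9 + p**2 - p)
(S + X(6))**2 = (376 + (9 + 6**2 - 1*6))**2 = (376 + (9 + 36 - 6))**2 = (376 + 39)**2 = 415**2 = 172225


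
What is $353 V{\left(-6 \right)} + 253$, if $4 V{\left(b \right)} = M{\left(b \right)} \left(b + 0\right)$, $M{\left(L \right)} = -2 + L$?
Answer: $4489$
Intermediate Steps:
$V{\left(b \right)} = \frac{b \left(-2 + b\right)}{4}$ ($V{\left(b \right)} = \frac{\left(-2 + b\right) \left(b + 0\right)}{4} = \frac{\left(-2 + b\right) b}{4} = \frac{b \left(-2 + b\right)}{4}$)
$353 V{\left(-6 \right)} + 253 = 353 \cdot \frac{1}{4} \left(-6\right) \left(-2 - 6\right) + 253 = 353 \cdot \frac{1}{4} \left(-6\right) \left(-8\right) + 253 = 353 \cdot 12 + 253 = 4236 + 253 = 4489$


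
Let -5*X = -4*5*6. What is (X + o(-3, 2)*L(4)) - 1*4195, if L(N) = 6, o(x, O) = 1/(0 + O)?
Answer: -4168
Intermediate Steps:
o(x, O) = 1/O
X = 24 (X = -(-4*5)*6/5 = -(-4)*6 = -⅕*(-120) = 24)
(X + o(-3, 2)*L(4)) - 1*4195 = (24 + 6/2) - 1*4195 = (24 + (½)*6) - 4195 = (24 + 3) - 4195 = 27 - 4195 = -4168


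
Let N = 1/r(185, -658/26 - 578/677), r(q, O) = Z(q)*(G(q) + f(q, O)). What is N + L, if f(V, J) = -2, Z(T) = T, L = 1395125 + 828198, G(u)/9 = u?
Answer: 684016437566/307655 ≈ 2.2233e+6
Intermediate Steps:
G(u) = 9*u
L = 2223323
r(q, O) = q*(-2 + 9*q) (r(q, O) = q*(9*q - 2) = q*(-2 + 9*q))
N = 1/307655 (N = 1/(185*(-2 + 9*185)) = 1/(185*(-2 + 1665)) = 1/(185*1663) = 1/307655 ≈ 3.2504e-6)
N + L = 1/307655 + 2223323 = 684016437566/307655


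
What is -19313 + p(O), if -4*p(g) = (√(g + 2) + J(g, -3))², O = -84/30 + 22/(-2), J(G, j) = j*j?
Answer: -193303/10 - 9*I*√295/10 ≈ -19330.0 - 15.458*I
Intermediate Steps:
J(G, j) = j²
O = -69/5 (O = -84*1/30 + 22*(-½) = -14/5 - 11 = -69/5 ≈ -13.800)
p(g) = -(9 + √(2 + g))²/4 (p(g) = -(√(g + 2) + (-3)²)²/4 = -(√(2 + g) + 9)²/4 = -(9 + √(2 + g))²/4)
-19313 + p(O) = -19313 - (9 + √(2 - 69/5))²/4 = -19313 - (9 + √(-59/5))²/4 = -19313 - (9 + I*√295/5)²/4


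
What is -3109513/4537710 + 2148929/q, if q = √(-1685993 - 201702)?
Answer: -3109513/4537710 - 2148929*I*√1887695/1887695 ≈ -0.68526 - 1564.1*I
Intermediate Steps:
q = I*√1887695 (q = √(-1887695) = I*√1887695 ≈ 1373.9*I)
-3109513/4537710 + 2148929/q = -3109513/4537710 + 2148929/((I*√1887695)) = -3109513*1/4537710 + 2148929*(-I*√1887695/1887695) = -3109513/4537710 - 2148929*I*√1887695/1887695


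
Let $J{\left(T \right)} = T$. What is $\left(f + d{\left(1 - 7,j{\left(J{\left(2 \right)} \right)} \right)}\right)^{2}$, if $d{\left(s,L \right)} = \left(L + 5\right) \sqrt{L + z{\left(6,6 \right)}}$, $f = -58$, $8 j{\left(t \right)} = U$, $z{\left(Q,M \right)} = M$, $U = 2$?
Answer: $\frac{128881}{64} \approx 2013.8$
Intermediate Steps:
$j{\left(t \right)} = \frac{1}{4}$ ($j{\left(t \right)} = \frac{1}{8} \cdot 2 = \frac{1}{4}$)
$d{\left(s,L \right)} = \sqrt{6 + L} \left(5 + L\right)$ ($d{\left(s,L \right)} = \left(L + 5\right) \sqrt{L + 6} = \left(5 + L\right) \sqrt{6 + L} = \sqrt{6 + L} \left(5 + L\right)$)
$\left(f + d{\left(1 - 7,j{\left(J{\left(2 \right)} \right)} \right)}\right)^{2} = \left(-58 + \sqrt{6 + \frac{1}{4}} \left(5 + \frac{1}{4}\right)\right)^{2} = \left(-58 + \sqrt{\frac{25}{4}} \cdot \frac{21}{4}\right)^{2} = \left(-58 + \frac{5}{2} \cdot \frac{21}{4}\right)^{2} = \left(-58 + \frac{105}{8}\right)^{2} = \left(- \frac{359}{8}\right)^{2} = \frac{128881}{64}$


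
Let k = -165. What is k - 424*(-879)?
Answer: 372531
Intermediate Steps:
k - 424*(-879) = -165 - 424*(-879) = -165 + 372696 = 372531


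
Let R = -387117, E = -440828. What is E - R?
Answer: -53711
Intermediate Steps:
E - R = -440828 - 1*(-387117) = -440828 + 387117 = -53711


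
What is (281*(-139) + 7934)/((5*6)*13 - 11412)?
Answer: 10375/3674 ≈ 2.8239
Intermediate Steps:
(281*(-139) + 7934)/((5*6)*13 - 11412) = (-39059 + 7934)/(30*13 - 11412) = -31125/(390 - 11412) = -31125/(-11022) = -31125*(-1/11022) = 10375/3674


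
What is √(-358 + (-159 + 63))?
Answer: I*√454 ≈ 21.307*I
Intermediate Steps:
√(-358 + (-159 + 63)) = √(-358 - 96) = √(-454) = I*√454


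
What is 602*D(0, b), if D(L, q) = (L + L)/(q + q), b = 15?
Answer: 0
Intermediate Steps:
D(L, q) = L/q (D(L, q) = (2*L)/((2*q)) = (2*L)*(1/(2*q)) = L/q)
602*D(0, b) = 602*(0/15) = 602*(0*(1/15)) = 602*0 = 0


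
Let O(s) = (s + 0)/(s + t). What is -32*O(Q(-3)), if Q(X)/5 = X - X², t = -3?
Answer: -640/21 ≈ -30.476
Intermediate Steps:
Q(X) = -5*X² + 5*X (Q(X) = 5*(X - X²) = -5*X² + 5*X)
O(s) = s/(-3 + s) (O(s) = (s + 0)/(s - 3) = s/(-3 + s))
-32*O(Q(-3)) = -32*5*(-3)*(1 - 1*(-3))/(-3 + 5*(-3)*(1 - 1*(-3))) = -32*5*(-3)*(1 + 3)/(-3 + 5*(-3)*(1 + 3)) = -32*5*(-3)*4/(-3 + 5*(-3)*4) = -(-1920)/(-3 - 60) = -(-1920)/(-63) = -(-1920)*(-1)/63 = -32*20/21 = -640/21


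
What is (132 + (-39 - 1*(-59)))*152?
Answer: 23104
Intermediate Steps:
(132 + (-39 - 1*(-59)))*152 = (132 + (-39 + 59))*152 = (132 + 20)*152 = 152*152 = 23104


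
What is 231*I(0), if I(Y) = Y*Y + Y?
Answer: 0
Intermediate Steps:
I(Y) = Y + Y² (I(Y) = Y² + Y = Y + Y²)
231*I(0) = 231*(0*(1 + 0)) = 231*(0*1) = 231*0 = 0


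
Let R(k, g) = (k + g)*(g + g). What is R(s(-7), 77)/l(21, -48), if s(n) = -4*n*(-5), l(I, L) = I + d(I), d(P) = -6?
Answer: -3234/5 ≈ -646.80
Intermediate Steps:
l(I, L) = -6 + I (l(I, L) = I - 6 = -6 + I)
s(n) = 20*n
R(k, g) = 2*g*(g + k) (R(k, g) = (g + k)*(2*g) = 2*g*(g + k))
R(s(-7), 77)/l(21, -48) = (2*77*(77 + 20*(-7)))/(-6 + 21) = (2*77*(77 - 140))/15 = (2*77*(-63))*(1/15) = -9702*1/15 = -3234/5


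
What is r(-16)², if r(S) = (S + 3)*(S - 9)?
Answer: 105625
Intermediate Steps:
r(S) = (-9 + S)*(3 + S) (r(S) = (3 + S)*(-9 + S) = (-9 + S)*(3 + S))
r(-16)² = (-27 + (-16)² - 6*(-16))² = (-27 + 256 + 96)² = 325² = 105625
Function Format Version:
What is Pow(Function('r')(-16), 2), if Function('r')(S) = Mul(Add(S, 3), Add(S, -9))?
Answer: 105625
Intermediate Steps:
Function('r')(S) = Mul(Add(-9, S), Add(3, S)) (Function('r')(S) = Mul(Add(3, S), Add(-9, S)) = Mul(Add(-9, S), Add(3, S)))
Pow(Function('r')(-16), 2) = Pow(Add(-27, Pow(-16, 2), Mul(-6, -16)), 2) = Pow(Add(-27, 256, 96), 2) = Pow(325, 2) = 105625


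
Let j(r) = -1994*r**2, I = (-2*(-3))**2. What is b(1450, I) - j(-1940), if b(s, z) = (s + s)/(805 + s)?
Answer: 3384582898980/451 ≈ 7.5046e+9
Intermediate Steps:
I = 36 (I = 6**2 = 36)
b(s, z) = 2*s/(805 + s) (b(s, z) = (2*s)/(805 + s) = 2*s/(805 + s))
b(1450, I) - j(-1940) = 2*1450/(805 + 1450) - (-1994)*(-1940)**2 = 2*1450/2255 - (-1994)*3763600 = 2*1450*(1/2255) - 1*(-7504618400) = 580/451 + 7504618400 = 3384582898980/451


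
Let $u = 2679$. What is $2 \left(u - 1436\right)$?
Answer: $2486$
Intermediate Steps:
$2 \left(u - 1436\right) = 2 \left(2679 - 1436\right) = 2 \cdot 1243 = 2486$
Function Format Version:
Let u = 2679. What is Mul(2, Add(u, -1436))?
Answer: 2486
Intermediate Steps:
Mul(2, Add(u, -1436)) = Mul(2, Add(2679, -1436)) = Mul(2, 1243) = 2486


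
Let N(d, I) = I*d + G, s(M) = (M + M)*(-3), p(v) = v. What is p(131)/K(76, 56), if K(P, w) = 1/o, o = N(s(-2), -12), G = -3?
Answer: -19257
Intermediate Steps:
s(M) = -6*M (s(M) = (2*M)*(-3) = -6*M)
N(d, I) = -3 + I*d (N(d, I) = I*d - 3 = -3 + I*d)
o = -147 (o = -3 - (-72)*(-2) = -3 - 12*12 = -3 - 144 = -147)
K(P, w) = -1/147 (K(P, w) = 1/(-147) = -1/147)
p(131)/K(76, 56) = 131/(-1/147) = 131*(-147) = -19257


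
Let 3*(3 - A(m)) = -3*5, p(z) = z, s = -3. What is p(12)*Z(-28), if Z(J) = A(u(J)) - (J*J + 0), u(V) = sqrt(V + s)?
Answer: -9312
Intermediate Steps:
u(V) = sqrt(-3 + V) (u(V) = sqrt(V - 3) = sqrt(-3 + V))
A(m) = 8 (A(m) = 3 - (-1)*5 = 3 - 1/3*(-15) = 3 + 5 = 8)
Z(J) = 8 - J**2 (Z(J) = 8 - (J*J + 0) = 8 - (J**2 + 0) = 8 - J**2)
p(12)*Z(-28) = 12*(8 - 1*(-28)**2) = 12*(8 - 1*784) = 12*(8 - 784) = 12*(-776) = -9312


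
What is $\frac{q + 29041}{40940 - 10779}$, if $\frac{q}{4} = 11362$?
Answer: $\frac{74489}{30161} \approx 2.4697$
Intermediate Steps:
$q = 45448$ ($q = 4 \cdot 11362 = 45448$)
$\frac{q + 29041}{40940 - 10779} = \frac{45448 + 29041}{40940 - 10779} = \frac{74489}{30161}$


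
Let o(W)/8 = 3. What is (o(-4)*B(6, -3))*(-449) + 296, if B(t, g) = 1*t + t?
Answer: -129016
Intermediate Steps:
o(W) = 24 (o(W) = 8*3 = 24)
B(t, g) = 2*t (B(t, g) = t + t = 2*t)
(o(-4)*B(6, -3))*(-449) + 296 = (24*(2*6))*(-449) + 296 = (24*12)*(-449) + 296 = 288*(-449) + 296 = -129312 + 296 = -129016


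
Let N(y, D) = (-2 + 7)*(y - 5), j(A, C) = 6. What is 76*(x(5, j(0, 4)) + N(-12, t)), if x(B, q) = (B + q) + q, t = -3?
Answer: -5168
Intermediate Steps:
x(B, q) = B + 2*q
N(y, D) = -25 + 5*y (N(y, D) = 5*(-5 + y) = -25 + 5*y)
76*(x(5, j(0, 4)) + N(-12, t)) = 76*((5 + 2*6) + (-25 + 5*(-12))) = 76*((5 + 12) + (-25 - 60)) = 76*(17 - 85) = 76*(-68) = -5168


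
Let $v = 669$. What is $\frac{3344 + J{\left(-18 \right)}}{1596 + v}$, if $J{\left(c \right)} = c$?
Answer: $\frac{3326}{2265} \approx 1.4684$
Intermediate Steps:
$\frac{3344 + J{\left(-18 \right)}}{1596 + v} = \frac{3344 - 18}{1596 + 669} = \frac{3326}{2265}$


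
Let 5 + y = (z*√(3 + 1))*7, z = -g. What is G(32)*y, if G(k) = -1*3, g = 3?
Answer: 141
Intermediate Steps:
z = -3 (z = -1*3 = -3)
G(k) = -3
y = -47 (y = -5 - 3*√(3 + 1)*7 = -5 - 3*√4*7 = -5 - 3*2*7 = -5 - 6*7 = -5 - 42 = -47)
G(32)*y = -3*(-47) = 141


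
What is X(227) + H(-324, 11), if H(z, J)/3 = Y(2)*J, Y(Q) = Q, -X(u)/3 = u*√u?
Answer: 66 - 681*√227 ≈ -10194.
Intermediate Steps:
X(u) = -3*u^(3/2) (X(u) = -3*u*√u = -3*u^(3/2))
H(z, J) = 6*J (H(z, J) = 3*(2*J) = 6*J)
X(227) + H(-324, 11) = -681*√227 + 6*11 = -681*√227 + 66 = 66 - 681*√227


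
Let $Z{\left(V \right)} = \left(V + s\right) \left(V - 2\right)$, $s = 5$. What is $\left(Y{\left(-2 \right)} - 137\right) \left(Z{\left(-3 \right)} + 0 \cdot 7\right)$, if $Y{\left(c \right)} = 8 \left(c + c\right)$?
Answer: $1690$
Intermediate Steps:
$Y{\left(c \right)} = 16 c$ ($Y{\left(c \right)} = 8 \cdot 2 c = 16 c$)
$Z{\left(V \right)} = \left(-2 + V\right) \left(5 + V\right)$ ($Z{\left(V \right)} = \left(V + 5\right) \left(V - 2\right) = \left(5 + V\right) \left(-2 + V\right) = \left(-2 + V\right) \left(5 + V\right)$)
$\left(Y{\left(-2 \right)} - 137\right) \left(Z{\left(-3 \right)} + 0 \cdot 7\right) = \left(16 \left(-2\right) - 137\right) \left(\left(-10 + \left(-3\right)^{2} + 3 \left(-3\right)\right) + 0 \cdot 7\right) = \left(-32 - 137\right) \left(\left(-10 + 9 - 9\right) + 0\right) = - 169 \left(-10 + 0\right) = \left(-169\right) \left(-10\right) = 1690$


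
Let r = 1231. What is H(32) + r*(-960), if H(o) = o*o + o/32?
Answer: -1180735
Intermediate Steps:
H(o) = o**2 + o/32 (H(o) = o**2 + o*(1/32) = o**2 + o/32)
H(32) + r*(-960) = 32*(1/32 + 32) + 1231*(-960) = 32*(1025/32) - 1181760 = 1025 - 1181760 = -1180735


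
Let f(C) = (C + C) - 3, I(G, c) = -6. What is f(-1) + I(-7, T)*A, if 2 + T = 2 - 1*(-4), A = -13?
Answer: 73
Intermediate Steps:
T = 4 (T = -2 + (2 - 1*(-4)) = -2 + (2 + 4) = -2 + 6 = 4)
f(C) = -3 + 2*C (f(C) = 2*C - 3 = -3 + 2*C)
f(-1) + I(-7, T)*A = (-3 + 2*(-1)) - 6*(-13) = (-3 - 2) + 78 = -5 + 78 = 73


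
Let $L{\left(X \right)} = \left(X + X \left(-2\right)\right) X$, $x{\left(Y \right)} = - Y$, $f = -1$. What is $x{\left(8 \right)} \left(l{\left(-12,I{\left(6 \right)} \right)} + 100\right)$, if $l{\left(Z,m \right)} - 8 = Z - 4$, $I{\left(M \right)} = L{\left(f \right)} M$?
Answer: $-736$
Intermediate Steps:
$L{\left(X \right)} = - X^{2}$ ($L{\left(X \right)} = \left(X - 2 X\right) X = - X X = - X^{2}$)
$I{\left(M \right)} = - M$ ($I{\left(M \right)} = - \left(-1\right)^{2} M = \left(-1\right) 1 M = - M$)
$l{\left(Z,m \right)} = 4 + Z$ ($l{\left(Z,m \right)} = 8 + \left(Z - 4\right) = 8 + \left(-4 + Z\right) = 4 + Z$)
$x{\left(8 \right)} \left(l{\left(-12,I{\left(6 \right)} \right)} + 100\right) = \left(-1\right) 8 \left(\left(4 - 12\right) + 100\right) = - 8 \left(-8 + 100\right) = \left(-8\right) 92 = -736$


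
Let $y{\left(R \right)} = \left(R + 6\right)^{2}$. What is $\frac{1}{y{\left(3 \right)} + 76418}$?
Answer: $\frac{1}{76499} \approx 1.3072 \cdot 10^{-5}$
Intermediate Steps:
$y{\left(R \right)} = \left(6 + R\right)^{2}$
$\frac{1}{y{\left(3 \right)} + 76418} = \frac{1}{\left(6 + 3\right)^{2} + 76418} = \frac{1}{9^{2} + 76418} = \frac{1}{81 + 76418} = \frac{1}{76499}$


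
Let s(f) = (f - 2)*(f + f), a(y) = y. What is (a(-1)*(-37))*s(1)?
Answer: -74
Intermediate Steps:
s(f) = 2*f*(-2 + f) (s(f) = (-2 + f)*(2*f) = 2*f*(-2 + f))
(a(-1)*(-37))*s(1) = (-1*(-37))*(2*1*(-2 + 1)) = 37*(2*1*(-1)) = 37*(-2) = -74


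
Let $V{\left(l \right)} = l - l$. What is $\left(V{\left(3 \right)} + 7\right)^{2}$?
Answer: $49$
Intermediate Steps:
$V{\left(l \right)} = 0$
$\left(V{\left(3 \right)} + 7\right)^{2} = \left(0 + 7\right)^{2} = 7^{2} = 49$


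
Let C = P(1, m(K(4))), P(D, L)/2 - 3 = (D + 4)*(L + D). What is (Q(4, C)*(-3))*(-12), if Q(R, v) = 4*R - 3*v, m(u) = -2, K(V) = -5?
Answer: 1008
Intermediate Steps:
P(D, L) = 6 + 2*(4 + D)*(D + L) (P(D, L) = 6 + 2*((D + 4)*(L + D)) = 6 + 2*((4 + D)*(D + L)) = 6 + 2*(4 + D)*(D + L))
C = -4 (C = 6 + 2*1² + 8*1 + 8*(-2) + 2*1*(-2) = 6 + 2*1 + 8 - 16 - 4 = 6 + 2 + 8 - 16 - 4 = -4)
Q(R, v) = -3*v + 4*R
(Q(4, C)*(-3))*(-12) = ((-3*(-4) + 4*4)*(-3))*(-12) = ((12 + 16)*(-3))*(-12) = (28*(-3))*(-12) = -84*(-12) = 1008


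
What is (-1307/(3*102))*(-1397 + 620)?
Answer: 338513/102 ≈ 3318.8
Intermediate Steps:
(-1307/(3*102))*(-1397 + 620) = -1307/306*(-777) = 338513/102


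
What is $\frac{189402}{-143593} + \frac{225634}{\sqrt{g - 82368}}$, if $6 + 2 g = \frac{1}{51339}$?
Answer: $- \frac{189402}{143593} - \frac{225634 i \sqrt{868418646280086}}{8457689537} \approx -1.319 - 786.17 i$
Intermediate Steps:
$g = - \frac{308033}{102678}$ ($g = -3 + \frac{1}{2 \cdot 51339} = -3 + \frac{1}{2} \cdot \frac{1}{51339} = -3 + \frac{1}{102678} = - \frac{308033}{102678} \approx -3.0$)
$\frac{189402}{-143593} + \frac{225634}{\sqrt{g - 82368}} = \frac{189402}{-143593} + \frac{225634}{\sqrt{- \frac{308033}{102678} - 82368}} = 189402 \left(- \frac{1}{143593}\right) + \frac{225634}{\sqrt{- \frac{8457689537}{102678}}} = - \frac{189402}{143593} + \frac{225634}{\frac{1}{102678} i \sqrt{868418646280086}} = - \frac{189402}{143593} + 225634 \left(- \frac{i \sqrt{868418646280086}}{8457689537}\right) = - \frac{189402}{143593} - \frac{225634 i \sqrt{868418646280086}}{8457689537}$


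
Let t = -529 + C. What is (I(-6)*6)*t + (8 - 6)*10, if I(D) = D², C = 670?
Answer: 30476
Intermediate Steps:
t = 141 (t = -529 + 670 = 141)
(I(-6)*6)*t + (8 - 6)*10 = ((-6)²*6)*141 + (8 - 6)*10 = (36*6)*141 + 2*10 = 216*141 + 20 = 30456 + 20 = 30476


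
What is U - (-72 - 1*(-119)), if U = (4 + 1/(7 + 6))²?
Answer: -5134/169 ≈ -30.379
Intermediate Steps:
U = 2809/169 (U = (4 + 1/13)² = (53/13)² = 2809/169 ≈ 16.621)
U - (-72 - 1*(-119)) = 2809/169 - (-72 - 1*(-119)) = 2809/169 - (-72 + 119) = 2809/169 - 1*47 = 2809/169 - 47 = -5134/169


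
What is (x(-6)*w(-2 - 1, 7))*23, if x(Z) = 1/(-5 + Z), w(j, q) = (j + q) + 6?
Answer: -230/11 ≈ -20.909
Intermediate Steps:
w(j, q) = 6 + j + q
(x(-6)*w(-2 - 1, 7))*23 = ((6 + (-2 - 1) + 7)/(-5 - 6))*23 = ((6 - 3 + 7)/(-11))*23 = -1/11*10*23 = -10/11*23 = -230/11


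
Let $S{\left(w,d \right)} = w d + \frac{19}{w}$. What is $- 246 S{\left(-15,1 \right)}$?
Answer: $\frac{20008}{5} \approx 4001.6$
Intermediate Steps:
$S{\left(w,d \right)} = \frac{19}{w} + d w$ ($S{\left(w,d \right)} = d w + \frac{19}{w} = \frac{19}{w} + d w$)
$- 246 S{\left(-15,1 \right)} = - 246 \left(\frac{19}{-15} + 1 \left(-15\right)\right) = - 246 \left(19 \left(- \frac{1}{15}\right) - 15\right) = - 246 \left(- \frac{19}{15} - 15\right) = \left(-246\right) \left(- \frac{244}{15}\right) = \frac{20008}{5}$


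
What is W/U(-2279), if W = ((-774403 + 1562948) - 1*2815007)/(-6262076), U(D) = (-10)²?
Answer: 1013231/313103800 ≈ 0.0032361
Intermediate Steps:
U(D) = 100
W = 1013231/3131038 (W = (788545 - 2815007)*(-1/6262076) = -2026462*(-1/6262076) = 1013231/3131038 ≈ 0.32361)
W/U(-2279) = (1013231/3131038)/100 = (1013231/3131038)*(1/100) = 1013231/313103800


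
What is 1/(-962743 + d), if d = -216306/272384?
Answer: -136192/131118002809 ≈ -1.0387e-6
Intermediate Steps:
d = -108153/136192 (d = -216306*1/272384 = -108153/136192 ≈ -0.79412)
1/(-962743 + d) = 1/(-962743 - 108153/136192) = 1/(-131118002809/136192) = -136192/131118002809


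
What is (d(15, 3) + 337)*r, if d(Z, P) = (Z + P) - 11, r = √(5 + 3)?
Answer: 688*√2 ≈ 972.98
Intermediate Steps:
r = 2*√2 (r = √8 = 2*√2 ≈ 2.8284)
d(Z, P) = -11 + P + Z (d(Z, P) = (P + Z) - 11 = -11 + P + Z)
(d(15, 3) + 337)*r = ((-11 + 3 + 15) + 337)*(2*√2) = (7 + 337)*(2*√2) = 344*(2*√2) = 688*√2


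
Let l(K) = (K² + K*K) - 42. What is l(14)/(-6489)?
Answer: -50/927 ≈ -0.053937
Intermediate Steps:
l(K) = -42 + 2*K² (l(K) = (K² + K²) - 42 = 2*K² - 42 = -42 + 2*K²)
l(14)/(-6489) = (-42 + 2*14²)/(-6489) = (-42 + 2*196)*(-1/6489) = (-42 + 392)*(-1/6489) = 350*(-1/6489) = -50/927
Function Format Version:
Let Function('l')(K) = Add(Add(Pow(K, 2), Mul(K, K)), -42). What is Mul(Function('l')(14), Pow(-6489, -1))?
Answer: Rational(-50, 927) ≈ -0.053937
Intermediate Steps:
Function('l')(K) = Add(-42, Mul(2, Pow(K, 2))) (Function('l')(K) = Add(Add(Pow(K, 2), Pow(K, 2)), -42) = Add(Mul(2, Pow(K, 2)), -42) = Add(-42, Mul(2, Pow(K, 2))))
Mul(Function('l')(14), Pow(-6489, -1)) = Mul(Add(-42, Mul(2, Pow(14, 2))), Pow(-6489, -1)) = Mul(Add(-42, Mul(2, 196)), Rational(-1, 6489)) = Mul(Add(-42, 392), Rational(-1, 6489)) = Mul(350, Rational(-1, 6489)) = Rational(-50, 927)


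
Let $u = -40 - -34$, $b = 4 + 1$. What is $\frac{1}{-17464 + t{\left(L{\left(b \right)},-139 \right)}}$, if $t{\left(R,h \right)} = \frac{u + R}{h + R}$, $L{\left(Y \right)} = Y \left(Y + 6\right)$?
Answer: $- \frac{12}{209575} \approx -5.7259 \cdot 10^{-5}$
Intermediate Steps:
$b = 5$
$u = -6$ ($u = -40 + 34 = -6$)
$L{\left(Y \right)} = Y \left(6 + Y\right)$
$t{\left(R,h \right)} = \frac{-6 + R}{R + h}$ ($t{\left(R,h \right)} = \frac{-6 + R}{h + R} = \frac{-6 + R}{R + h}$)
$\frac{1}{-17464 + t{\left(L{\left(b \right)},-139 \right)}} = \frac{1}{-17464 + \frac{-6 + 5 \left(6 + 5\right)}{5 \left(6 + 5\right) - 139}} = \frac{1}{-17464 + \frac{-6 + 5 \cdot 11}{5 \cdot 11 - 139}} = \frac{1}{-17464 + \frac{-6 + 55}{55 - 139}} = \frac{1}{-17464 + \frac{1}{-84} \cdot 49} = \frac{1}{-17464 - \frac{7}{12}} = \frac{1}{- \frac{209575}{12}} = - \frac{12}{209575}$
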